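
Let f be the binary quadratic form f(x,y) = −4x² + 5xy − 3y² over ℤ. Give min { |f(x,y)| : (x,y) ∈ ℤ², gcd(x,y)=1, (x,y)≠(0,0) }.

translate: b→3 (≡-5 mod 8), so (4,-5,3)→(4,3,2)
flip: (4,3,2)→(2,-3,4)
translate: b→1 (≡-3 mod 4), so (2,-3,4)→(2,1,3)
reduced (well bottom): (2,1,3) with a≤c, −a<b≤a
well minimum |f| = |-2| = 2 (negative-definite)

2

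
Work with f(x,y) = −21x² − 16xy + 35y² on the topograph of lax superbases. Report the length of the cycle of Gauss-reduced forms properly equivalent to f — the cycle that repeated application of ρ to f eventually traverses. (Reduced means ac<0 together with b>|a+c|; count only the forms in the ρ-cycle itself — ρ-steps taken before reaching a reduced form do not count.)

D = 3196, ⌊√D⌋ = 56
descent: ρ → (35,16,-21)  [lands on river]
river: ρ → (-21,26,30)
river: ρ → (30,34,-17)
river: ρ → (-17,34,30)
river: ρ → (30,26,-21)
river: ρ → (-21,16,35)
river: ρ → (35,54,-2)
river: ρ → (-2,54,35)
ρ-cycle length = 8 (tail of 1 descent step not counted)

8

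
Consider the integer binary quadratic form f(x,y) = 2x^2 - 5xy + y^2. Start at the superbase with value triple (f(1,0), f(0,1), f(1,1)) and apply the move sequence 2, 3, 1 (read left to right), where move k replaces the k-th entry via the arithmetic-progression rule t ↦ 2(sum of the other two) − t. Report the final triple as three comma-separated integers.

start (2,1,-2) = (f(1,0),f(0,1),f(1,1))
replace slot 2: 2·(2+(-2)) − 1 = -1 → (2,-1,-2)
replace slot 3: 2·(2+(-1)) − (-2) = 4 → (2,-1,4)
replace slot 1: 2·((-1)+4) − 2 = 4 → (4,-1,4)

4,-1,4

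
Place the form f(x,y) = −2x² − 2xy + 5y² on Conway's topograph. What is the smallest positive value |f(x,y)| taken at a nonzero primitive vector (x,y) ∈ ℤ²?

descent: ρ → (5,2,-2)
descent: ρ → (-2,6,1)  [lands on river]
river: ρ → (1,6,-2)
closes: descent 2, river 2
min |a| on river = 1

1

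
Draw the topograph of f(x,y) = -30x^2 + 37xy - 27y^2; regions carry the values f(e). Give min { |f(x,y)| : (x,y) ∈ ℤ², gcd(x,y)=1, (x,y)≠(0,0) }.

translate: b→23 (≡-37 mod 60), so (30,-37,27)→(30,23,20)
flip: (30,23,20)→(20,-23,30)
translate: b→17 (≡-23 mod 40), so (20,-23,30)→(20,17,27)
reduced (well bottom): (20,17,27) with a≤c, −a<b≤a
well minimum |f| = |-20| = 20 (negative-definite)

20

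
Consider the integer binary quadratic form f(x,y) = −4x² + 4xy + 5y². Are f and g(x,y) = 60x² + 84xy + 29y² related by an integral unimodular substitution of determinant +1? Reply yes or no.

D₁ = 96, D₂ = 96
river cycle of f (length 4): (5, 6, -3), (-3, 6, 5), (5, 4, -4), (-4, 4, 5)
river cycle of g (length 4): (5, 6, -3), (-3, 6, 5), (5, 4, -4), (-4, 4, 5)
cycles coincide ⇒ equivalent

yes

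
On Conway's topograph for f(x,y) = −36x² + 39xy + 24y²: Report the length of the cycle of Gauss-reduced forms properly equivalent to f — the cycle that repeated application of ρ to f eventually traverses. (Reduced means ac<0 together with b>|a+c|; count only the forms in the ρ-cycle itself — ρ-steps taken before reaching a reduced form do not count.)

D = 4977, ⌊√D⌋ = 70
river: ρ → (24,57,-18)
river: ρ → (-18,51,33)
river: ρ → (33,15,-36)
river: ρ → (-36,57,12)
river: ρ → (12,63,-21)
river: ρ → (-21,63,12)
river: ρ → (12,57,-36)
river: ρ → (-36,15,33)
river: ρ → (33,51,-18)
river: ρ → (-18,57,24)
river: ρ → (24,39,-36)
river: ρ → (-36,33,27)
river: ρ → (27,21,-42)
river: ρ → (-42,63,6)
river: ρ → (6,69,-9)
river: ρ → (-9,57,48)
river: ρ → (48,39,-18)
river: ρ → (-18,69,3)
river: ρ → (3,69,-18)
river: ρ → (-18,39,48)
river: ρ → (48,57,-9)
river: ρ → (-9,69,6)
river: ρ → (6,63,-42)
river: ρ → (-42,21,27)
river: ρ → (27,33,-36)
river: ρ → (-36,39,24)
ρ-cycle length = 26 (tail of 0 descent steps not counted)

26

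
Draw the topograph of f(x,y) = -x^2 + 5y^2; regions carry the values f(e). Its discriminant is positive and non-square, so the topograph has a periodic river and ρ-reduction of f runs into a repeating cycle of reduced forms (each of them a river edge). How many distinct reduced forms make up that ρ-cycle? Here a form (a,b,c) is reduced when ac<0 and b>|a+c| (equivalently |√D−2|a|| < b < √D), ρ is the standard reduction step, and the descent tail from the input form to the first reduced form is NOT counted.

D = 20, ⌊√D⌋ = 4
descent: ρ → (5,0,-1)
descent: ρ → (-1,4,1)  [lands on river]
river: ρ → (1,4,-1)
ρ-cycle length = 2 (tail of 2 descent steps not counted)

2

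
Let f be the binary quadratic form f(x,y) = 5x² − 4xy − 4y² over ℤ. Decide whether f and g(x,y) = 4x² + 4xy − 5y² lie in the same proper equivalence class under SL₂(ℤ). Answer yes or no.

D₁ = 96, D₂ = 96
river cycle of f (length 4): (-4, 4, 5), (5, 6, -3), (-3, 6, 5), (5, 4, -4)
river cycle of g (length 4): (-5, 6, 3), (3, 6, -5), (-5, 4, 4), (4, 4, -5)
cycles differ ⇒ inequivalent

no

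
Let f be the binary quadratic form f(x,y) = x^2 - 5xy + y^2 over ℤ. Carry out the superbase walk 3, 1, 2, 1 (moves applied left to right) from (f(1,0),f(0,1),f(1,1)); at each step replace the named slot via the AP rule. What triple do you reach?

start (1,1,-3) = (f(1,0),f(0,1),f(1,1))
replace slot 3: 2·(1+1) − (-3) = 7 → (1,1,7)
replace slot 1: 2·(1+7) − 1 = 15 → (15,1,7)
replace slot 2: 2·(15+7) − 1 = 43 → (15,43,7)
replace slot 1: 2·(43+7) − 15 = 85 → (85,43,7)

85,43,7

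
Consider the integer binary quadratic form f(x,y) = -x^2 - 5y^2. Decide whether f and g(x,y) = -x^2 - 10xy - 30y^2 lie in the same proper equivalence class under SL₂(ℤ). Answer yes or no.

D₁ = -20, D₂ = -20
f is negative-definite; reduce −f:
−f: reduced (well bottom): (1,0,5) with a≤c, −a<b≤a
flip sign back: reduced form of f is (-1,0,-5)
g is negative-definite; reduce −g:
−g: translate: b→0 (≡10 mod 2), so (1,10,30)→(1,0,5)
−g: reduced (well bottom): (1,0,5) with a≤c, −a<b≤a
flip sign back: reduced form of g is (-1,0,-5)
reduced forms (-1, 0, -5) vs (-1, 0, -5) ⇒ equivalent

yes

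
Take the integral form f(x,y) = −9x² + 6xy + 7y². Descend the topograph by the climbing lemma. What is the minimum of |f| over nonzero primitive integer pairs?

river: ρ → (7,8,-8)
river: ρ → (-8,8,7)
river: ρ → (7,6,-9)
river: ρ → (-9,12,4)
river: ρ → (4,12,-9)
river: ρ → (-9,6,7)
closes: descent 0, river 6
min |a| on river = 4

4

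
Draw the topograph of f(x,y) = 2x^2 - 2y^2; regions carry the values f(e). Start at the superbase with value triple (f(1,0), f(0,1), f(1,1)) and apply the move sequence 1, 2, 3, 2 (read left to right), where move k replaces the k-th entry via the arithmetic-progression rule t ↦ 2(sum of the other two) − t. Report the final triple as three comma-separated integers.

start (2,-2,0) = (f(1,0),f(0,1),f(1,1))
replace slot 1: 2·((-2)+0) − 2 = -6 → (-6,-2,0)
replace slot 2: 2·((-6)+0) − (-2) = -10 → (-6,-10,0)
replace slot 3: 2·((-6)+(-10)) − 0 = -32 → (-6,-10,-32)
replace slot 2: 2·((-6)+(-32)) − (-10) = -66 → (-6,-66,-32)

-6,-66,-32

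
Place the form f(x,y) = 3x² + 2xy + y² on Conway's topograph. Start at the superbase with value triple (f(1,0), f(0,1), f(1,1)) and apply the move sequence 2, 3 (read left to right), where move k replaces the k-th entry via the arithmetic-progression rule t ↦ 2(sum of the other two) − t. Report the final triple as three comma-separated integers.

start (3,1,6) = (f(1,0),f(0,1),f(1,1))
replace slot 2: 2·(3+6) − 1 = 17 → (3,17,6)
replace slot 3: 2·(3+17) − 6 = 34 → (3,17,34)

3,17,34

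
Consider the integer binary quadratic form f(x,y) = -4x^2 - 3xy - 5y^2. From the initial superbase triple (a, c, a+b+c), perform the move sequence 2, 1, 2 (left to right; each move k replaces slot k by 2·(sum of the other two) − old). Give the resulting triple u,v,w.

start (-4,-5,-12) = (f(1,0),f(0,1),f(1,1))
replace slot 2: 2·((-4)+(-12)) − (-5) = -27 → (-4,-27,-12)
replace slot 1: 2·((-27)+(-12)) − (-4) = -74 → (-74,-27,-12)
replace slot 2: 2·((-74)+(-12)) − (-27) = -145 → (-74,-145,-12)

-74,-145,-12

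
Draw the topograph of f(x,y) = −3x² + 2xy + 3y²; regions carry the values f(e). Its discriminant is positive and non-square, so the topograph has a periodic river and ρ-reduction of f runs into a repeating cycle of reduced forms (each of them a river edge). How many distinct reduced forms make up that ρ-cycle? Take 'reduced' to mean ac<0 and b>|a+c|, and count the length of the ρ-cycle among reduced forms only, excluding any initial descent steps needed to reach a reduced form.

D = 40, ⌊√D⌋ = 6
river: ρ → (3,4,-2)
river: ρ → (-2,4,3)
river: ρ → (3,2,-3)
river: ρ → (-3,4,2)
river: ρ → (2,4,-3)
river: ρ → (-3,2,3)
ρ-cycle length = 6 (tail of 0 descent steps not counted)

6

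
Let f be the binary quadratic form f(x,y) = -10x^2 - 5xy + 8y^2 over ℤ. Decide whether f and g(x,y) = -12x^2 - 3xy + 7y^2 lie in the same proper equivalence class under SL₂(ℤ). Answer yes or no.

D₁ = 345, D₂ = 345
river cycle of f (length 10): (8, 5, -10), (-10, 15, 3), (3, 15, -10), (-10, 5, 8), (8, 11, -7), (-7, 17, 2), (2, 15, -15), (-15, 15, 2), (2, 17, -7), (-7, 11, 8)
river cycle of g (length 10): (7, 17, -2), (-2, 15, 15), (15, 15, -2), (-2, 17, 7), (7, 11, -8), (-8, 5, 10), (10, 15, -3), (-3, 15, 10), (10, 5, -8), (-8, 11, 7)
cycles differ ⇒ inequivalent

no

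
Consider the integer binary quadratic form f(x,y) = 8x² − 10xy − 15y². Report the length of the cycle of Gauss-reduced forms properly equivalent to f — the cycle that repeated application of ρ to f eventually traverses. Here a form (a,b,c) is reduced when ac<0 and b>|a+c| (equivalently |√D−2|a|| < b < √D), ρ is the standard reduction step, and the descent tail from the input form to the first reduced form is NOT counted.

D = 580, ⌊√D⌋ = 24
descent: ρ → (-15,10,8)  [lands on river]
river: ρ → (8,22,-3)
river: ρ → (-3,20,15)
river: ρ → (15,10,-8)
river: ρ → (-8,22,3)
river: ρ → (3,20,-15)
ρ-cycle length = 6 (tail of 1 descent step not counted)

6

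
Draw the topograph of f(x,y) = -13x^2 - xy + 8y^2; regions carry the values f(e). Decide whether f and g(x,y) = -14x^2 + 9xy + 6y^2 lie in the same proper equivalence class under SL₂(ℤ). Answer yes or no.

D₁ = 417, D₂ = 417
river cycle of f (length 18): (8, 17, -4), (-4, 15, 12), (12, 9, -7), (-7, 19, 2), (2, 17, -16), (-16, 15, 3), (3, 15, -16), (-16, 17, 2), (2, 19, -7), (-7, 9, 12), … (8 more)
river cycle of g (length 18): (6, 15, -8), (-8, 17, 4), (4, 15, -12), (-12, 9, 7), (7, 19, -2), (-2, 17, 16), (16, 15, -3), (-3, 15, 16), (16, 17, -2), (-2, 19, 7), … (8 more)
cycles differ ⇒ inequivalent

no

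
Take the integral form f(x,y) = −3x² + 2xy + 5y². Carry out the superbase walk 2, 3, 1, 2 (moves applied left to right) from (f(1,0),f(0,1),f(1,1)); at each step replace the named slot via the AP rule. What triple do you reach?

start (-3,5,4) = (f(1,0),f(0,1),f(1,1))
replace slot 2: 2·((-3)+4) − 5 = -3 → (-3,-3,4)
replace slot 3: 2·((-3)+(-3)) − 4 = -16 → (-3,-3,-16)
replace slot 1: 2·((-3)+(-16)) − (-3) = -35 → (-35,-3,-16)
replace slot 2: 2·((-35)+(-16)) − (-3) = -99 → (-35,-99,-16)

-35,-99,-16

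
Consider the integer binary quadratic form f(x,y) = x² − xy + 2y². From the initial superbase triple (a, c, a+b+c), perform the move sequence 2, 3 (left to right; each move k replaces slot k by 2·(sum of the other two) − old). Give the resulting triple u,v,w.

start (1,2,2) = (f(1,0),f(0,1),f(1,1))
replace slot 2: 2·(1+2) − 2 = 4 → (1,4,2)
replace slot 3: 2·(1+4) − 2 = 8 → (1,4,8)

1,4,8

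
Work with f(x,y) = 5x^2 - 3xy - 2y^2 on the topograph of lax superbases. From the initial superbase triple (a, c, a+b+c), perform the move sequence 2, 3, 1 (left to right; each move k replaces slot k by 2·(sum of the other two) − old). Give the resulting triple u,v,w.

start (5,-2,0) = (f(1,0),f(0,1),f(1,1))
replace slot 2: 2·(5+0) − (-2) = 12 → (5,12,0)
replace slot 3: 2·(5+12) − 0 = 34 → (5,12,34)
replace slot 1: 2·(12+34) − 5 = 87 → (87,12,34)

87,12,34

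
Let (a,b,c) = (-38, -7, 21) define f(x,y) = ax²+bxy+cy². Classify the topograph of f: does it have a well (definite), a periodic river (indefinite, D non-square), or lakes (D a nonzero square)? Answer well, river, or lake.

D = b²−4ac = (-7)² − 4·(-38)·21 = 3241
D > 0 non-square ⇒ indefinite ⇒ periodic river

river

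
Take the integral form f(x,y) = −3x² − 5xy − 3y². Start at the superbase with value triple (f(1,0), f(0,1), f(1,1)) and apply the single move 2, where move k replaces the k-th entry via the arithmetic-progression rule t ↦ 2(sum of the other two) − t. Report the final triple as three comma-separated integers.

start (-3,-3,-11) = (f(1,0),f(0,1),f(1,1))
replace slot 2: 2·((-3)+(-11)) − (-3) = -25 → (-3,-25,-11)

-3,-25,-11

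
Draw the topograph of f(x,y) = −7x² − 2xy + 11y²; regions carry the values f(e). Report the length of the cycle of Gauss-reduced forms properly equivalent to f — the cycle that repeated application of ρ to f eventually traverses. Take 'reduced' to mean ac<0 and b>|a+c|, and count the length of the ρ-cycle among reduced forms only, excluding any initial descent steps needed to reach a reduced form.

D = 312, ⌊√D⌋ = 17
descent: ρ → (11,2,-7)
descent: ρ → (-7,12,6)  [lands on river]
river: ρ → (6,12,-7)
river: ρ → (-7,16,2)
river: ρ → (2,16,-7)
ρ-cycle length = 4 (tail of 2 descent steps not counted)

4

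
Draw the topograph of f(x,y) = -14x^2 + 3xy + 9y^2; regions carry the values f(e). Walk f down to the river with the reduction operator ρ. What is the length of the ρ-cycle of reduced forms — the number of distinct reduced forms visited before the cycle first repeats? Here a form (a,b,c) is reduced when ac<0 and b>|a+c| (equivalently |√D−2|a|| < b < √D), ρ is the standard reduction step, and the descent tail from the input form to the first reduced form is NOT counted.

D = 513, ⌊√D⌋ = 22
descent: ρ → (9,15,-8)  [lands on river]
river: ρ → (-8,17,7)
river: ρ → (7,11,-14)
river: ρ → (-14,17,4)
river: ρ → (4,15,-18)
river: ρ → (-18,21,1)
river: ρ → (1,21,-18)
river: ρ → (-18,15,4)
river: ρ → (4,17,-14)
river: ρ → (-14,11,7)
river: ρ → (7,17,-8)
river: ρ → (-8,15,9)
river: ρ → (9,21,-2)
river: ρ → (-2,19,19)
river: ρ → (19,19,-2)
river: ρ → (-2,21,9)
ρ-cycle length = 16 (tail of 1 descent step not counted)

16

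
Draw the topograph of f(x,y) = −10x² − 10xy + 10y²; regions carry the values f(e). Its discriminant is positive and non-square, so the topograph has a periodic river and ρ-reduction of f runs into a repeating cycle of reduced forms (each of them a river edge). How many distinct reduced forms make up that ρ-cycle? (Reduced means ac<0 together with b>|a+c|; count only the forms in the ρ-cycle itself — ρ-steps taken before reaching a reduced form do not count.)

D = 500, ⌊√D⌋ = 22
descent: ρ → (10,10,-10)  [lands on river]
river: ρ → (-10,10,10)
ρ-cycle length = 2 (tail of 1 descent step not counted)

2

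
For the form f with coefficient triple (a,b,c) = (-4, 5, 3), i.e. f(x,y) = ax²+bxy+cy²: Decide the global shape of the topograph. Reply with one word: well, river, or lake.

D = b²−4ac = 5² − 4·(-4)·3 = 73
D > 0 non-square ⇒ indefinite ⇒ periodic river

river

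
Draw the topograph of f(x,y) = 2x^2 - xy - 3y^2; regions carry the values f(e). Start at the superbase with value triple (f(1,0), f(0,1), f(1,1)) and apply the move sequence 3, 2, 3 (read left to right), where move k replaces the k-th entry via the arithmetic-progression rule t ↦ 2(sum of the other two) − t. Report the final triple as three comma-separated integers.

start (2,-3,-2) = (f(1,0),f(0,1),f(1,1))
replace slot 3: 2·(2+(-3)) − (-2) = 0 → (2,-3,0)
replace slot 2: 2·(2+0) − (-3) = 7 → (2,7,0)
replace slot 3: 2·(2+7) − 0 = 18 → (2,7,18)

2,7,18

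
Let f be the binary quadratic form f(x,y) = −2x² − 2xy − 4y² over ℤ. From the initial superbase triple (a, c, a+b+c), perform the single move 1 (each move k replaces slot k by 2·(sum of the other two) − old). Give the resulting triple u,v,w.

start (-2,-4,-8) = (f(1,0),f(0,1),f(1,1))
replace slot 1: 2·((-4)+(-8)) − (-2) = -22 → (-22,-4,-8)

-22,-4,-8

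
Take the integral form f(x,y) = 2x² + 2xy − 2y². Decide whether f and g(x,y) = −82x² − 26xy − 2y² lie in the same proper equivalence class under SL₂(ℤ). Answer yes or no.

D₁ = 20, D₂ = 20
river cycle of f (length 2): (-2, 2, 2), (2, 2, -2)
river cycle of g (length 2): (-2, 2, 2), (2, 2, -2)
cycles coincide ⇒ equivalent

yes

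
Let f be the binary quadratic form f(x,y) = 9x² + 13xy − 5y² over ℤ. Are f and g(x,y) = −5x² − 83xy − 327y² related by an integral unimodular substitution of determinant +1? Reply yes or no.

D₁ = 349, D₂ = 349
river cycle of f (length 18): (-5, 17, 3), (3, 13, -15), (-15, 17, 1), (1, 17, -15), (-15, 13, 3), (3, 17, -5), (-5, 13, 9), (9, 5, -9), (-9, 13, 5), (5, 17, -3), … (8 more)
river cycle of g (length 18): (-5, 17, 3), (3, 13, -15), (-15, 17, 1), (1, 17, -15), (-15, 13, 3), (3, 17, -5), (-5, 13, 9), (9, 5, -9), (-9, 13, 5), (5, 17, -3), … (8 more)
cycles coincide ⇒ equivalent

yes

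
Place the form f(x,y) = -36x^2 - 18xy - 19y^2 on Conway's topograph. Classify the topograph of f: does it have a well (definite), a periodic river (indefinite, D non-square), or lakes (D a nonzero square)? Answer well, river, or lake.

D = b²−4ac = (-18)² − 4·(-36)·(-19) = -2412
D < 0 ⇒ definite ⇒ every region one sign ⇒ single well

well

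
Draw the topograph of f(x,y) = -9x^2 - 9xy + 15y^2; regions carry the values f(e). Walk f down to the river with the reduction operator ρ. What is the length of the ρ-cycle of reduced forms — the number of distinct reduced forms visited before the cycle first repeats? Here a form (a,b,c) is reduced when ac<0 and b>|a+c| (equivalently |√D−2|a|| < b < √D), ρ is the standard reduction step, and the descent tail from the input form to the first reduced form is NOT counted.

D = 621, ⌊√D⌋ = 24
descent: ρ → (15,9,-9)  [lands on river]
river: ρ → (-9,9,15)
river: ρ → (15,21,-3)
river: ρ → (-3,21,15)
ρ-cycle length = 4 (tail of 1 descent step not counted)

4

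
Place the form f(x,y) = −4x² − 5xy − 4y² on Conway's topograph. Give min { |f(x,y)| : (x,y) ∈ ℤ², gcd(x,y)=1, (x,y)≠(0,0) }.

translate: b→-3 (≡5 mod 8), so (4,5,4)→(4,-3,3)
flip: (4,-3,3)→(3,3,4)
reduced (well bottom): (3,3,4) with a≤c, −a<b≤a
well minimum |f| = |-3| = 3 (negative-definite)

3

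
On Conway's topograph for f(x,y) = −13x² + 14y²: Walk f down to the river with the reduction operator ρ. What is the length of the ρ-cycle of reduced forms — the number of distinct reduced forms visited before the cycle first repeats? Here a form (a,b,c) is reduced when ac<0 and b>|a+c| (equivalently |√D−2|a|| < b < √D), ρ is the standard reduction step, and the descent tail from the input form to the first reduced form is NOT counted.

D = 728, ⌊√D⌋ = 26
descent: ρ → (14,0,-13)
descent: ρ → (-13,26,1)  [lands on river]
river: ρ → (1,26,-13)
ρ-cycle length = 2 (tail of 2 descent steps not counted)

2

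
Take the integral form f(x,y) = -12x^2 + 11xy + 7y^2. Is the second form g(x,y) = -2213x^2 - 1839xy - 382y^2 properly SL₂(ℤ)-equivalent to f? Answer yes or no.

D₁ = 457, D₂ = 457
river cycle of f (length 46): (7, 17, -6), (-6, 19, 4), (4, 21, -1), (-1, 21, 4), (4, 19, -6), (-6, 17, 7), (7, 11, -12), (-12, 13, 6), (6, 11, -14), (-14, 17, 3), … (36 more)
river cycle of g (length 46): (-12, 11, 7), (7, 17, -6), (-6, 19, 4), (4, 21, -1), (-1, 21, 4), (4, 19, -6), (-6, 17, 7), (7, 11, -12), (-12, 13, 6), (6, 11, -14), … (36 more)
cycles coincide ⇒ equivalent

yes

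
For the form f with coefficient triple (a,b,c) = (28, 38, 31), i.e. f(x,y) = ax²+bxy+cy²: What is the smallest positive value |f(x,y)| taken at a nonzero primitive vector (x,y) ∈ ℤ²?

translate: b→-18 (≡38 mod 56), so (28,38,31)→(28,-18,21)
flip: (28,-18,21)→(21,18,28)
reduced (well bottom): (21,18,28) with a≤c, −a<b≤a
well minimum = a = 21

21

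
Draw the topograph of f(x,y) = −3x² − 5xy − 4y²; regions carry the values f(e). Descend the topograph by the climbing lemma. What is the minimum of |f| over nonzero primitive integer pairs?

translate: b→-1 (≡5 mod 6), so (3,5,4)→(3,-1,2)
flip: (3,-1,2)→(2,1,3)
reduced (well bottom): (2,1,3) with a≤c, −a<b≤a
well minimum |f| = |-2| = 2 (negative-definite)

2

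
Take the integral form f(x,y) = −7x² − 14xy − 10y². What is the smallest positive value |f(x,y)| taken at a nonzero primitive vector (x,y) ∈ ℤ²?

translate: b→0 (≡14 mod 14), so (7,14,10)→(7,0,3)
flip: (7,0,3)→(3,0,7)
reduced (well bottom): (3,0,7) with a≤c, −a<b≤a
well minimum |f| = |-3| = 3 (negative-definite)

3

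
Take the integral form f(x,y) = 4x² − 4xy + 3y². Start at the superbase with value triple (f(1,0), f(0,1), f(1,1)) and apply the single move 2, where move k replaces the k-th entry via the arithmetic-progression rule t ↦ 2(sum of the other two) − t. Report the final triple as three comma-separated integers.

start (4,3,3) = (f(1,0),f(0,1),f(1,1))
replace slot 2: 2·(4+3) − 3 = 11 → (4,11,3)

4,11,3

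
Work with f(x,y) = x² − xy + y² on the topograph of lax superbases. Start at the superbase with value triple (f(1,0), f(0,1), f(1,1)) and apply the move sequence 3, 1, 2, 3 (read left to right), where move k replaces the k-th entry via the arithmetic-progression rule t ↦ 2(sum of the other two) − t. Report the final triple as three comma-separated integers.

start (1,1,1) = (f(1,0),f(0,1),f(1,1))
replace slot 3: 2·(1+1) − 1 = 3 → (1,1,3)
replace slot 1: 2·(1+3) − 1 = 7 → (7,1,3)
replace slot 2: 2·(7+3) − 1 = 19 → (7,19,3)
replace slot 3: 2·(7+19) − 3 = 49 → (7,19,49)

7,19,49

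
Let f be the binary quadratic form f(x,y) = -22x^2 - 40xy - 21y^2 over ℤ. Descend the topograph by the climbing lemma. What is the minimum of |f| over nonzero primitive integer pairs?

translate: b→-4 (≡40 mod 44), so (22,40,21)→(22,-4,3)
flip: (22,-4,3)→(3,4,22)
translate: b→-2 (≡4 mod 6), so (3,4,22)→(3,-2,21)
reduced (well bottom): (3,-2,21) with a≤c, −a<b≤a
well minimum |f| = |-3| = 3 (negative-definite)

3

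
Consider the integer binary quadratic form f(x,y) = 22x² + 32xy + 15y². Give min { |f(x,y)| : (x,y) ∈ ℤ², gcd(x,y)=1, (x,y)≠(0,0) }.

translate: b→-12 (≡32 mod 44), so (22,32,15)→(22,-12,5)
flip: (22,-12,5)→(5,12,22)
translate: b→2 (≡12 mod 10), so (5,12,22)→(5,2,15)
reduced (well bottom): (5,2,15) with a≤c, −a<b≤a
well minimum = a = 5

5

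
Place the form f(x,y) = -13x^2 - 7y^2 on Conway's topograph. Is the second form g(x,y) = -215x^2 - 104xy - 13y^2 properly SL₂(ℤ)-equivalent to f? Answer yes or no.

D₁ = -364, D₂ = -364
f is negative-definite; reduce −f:
−f: flip: (13,0,7)→(7,0,13)
−f: reduced (well bottom): (7,0,13) with a≤c, −a<b≤a
flip sign back: reduced form of f is (-7,0,-13)
g is negative-definite; reduce −g:
−g: flip: (215,104,13)→(13,-104,215)
−g: translate: b→0 (≡-104 mod 26), so (13,-104,215)→(13,0,7)
−g: flip: (13,0,7)→(7,0,13)
−g: reduced (well bottom): (7,0,13) with a≤c, −a<b≤a
flip sign back: reduced form of g is (-7,0,-13)
reduced forms (-7, 0, -13) vs (-7, 0, -13) ⇒ equivalent

yes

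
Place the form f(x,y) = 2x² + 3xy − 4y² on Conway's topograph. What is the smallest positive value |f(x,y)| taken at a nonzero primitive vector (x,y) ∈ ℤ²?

river: ρ → (-4,5,1)
river: ρ → (1,5,-4)
river: ρ → (-4,3,2)
river: ρ → (2,5,-2)
river: ρ → (-2,3,4)
river: ρ → (4,5,-1)
river: ρ → (-1,5,4)
river: ρ → (4,3,-2)
river: ρ → (-2,5,2)
river: ρ → (2,3,-4)
closes: descent 0, river 10
min |a| on river = 1

1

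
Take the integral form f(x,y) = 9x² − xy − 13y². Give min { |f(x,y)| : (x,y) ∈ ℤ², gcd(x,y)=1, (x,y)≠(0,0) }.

descent: ρ → (-13,1,9)
descent: ρ → (9,17,-5)  [lands on river]
river: ρ → (-5,13,15)
river: ρ → (15,17,-3)
river: ρ → (-3,19,9)
closes: descent 2, river 4
min |a| on river = 3

3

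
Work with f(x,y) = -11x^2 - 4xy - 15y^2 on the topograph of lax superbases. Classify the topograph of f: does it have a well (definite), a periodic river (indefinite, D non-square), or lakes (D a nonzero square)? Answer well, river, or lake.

D = b²−4ac = (-4)² − 4·(-11)·(-15) = -644
D < 0 ⇒ definite ⇒ every region one sign ⇒ single well

well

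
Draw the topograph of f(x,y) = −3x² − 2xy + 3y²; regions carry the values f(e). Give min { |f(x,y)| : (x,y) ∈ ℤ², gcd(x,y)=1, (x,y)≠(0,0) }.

descent: ρ → (3,2,-3)  [lands on river]
river: ρ → (-3,4,2)
river: ρ → (2,4,-3)
river: ρ → (-3,2,3)
river: ρ → (3,4,-2)
river: ρ → (-2,4,3)
closes: descent 1, river 6
min |a| on river = 2

2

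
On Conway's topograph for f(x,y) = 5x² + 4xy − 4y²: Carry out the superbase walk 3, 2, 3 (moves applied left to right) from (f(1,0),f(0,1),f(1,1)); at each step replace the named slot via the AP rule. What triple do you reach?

start (5,-4,5) = (f(1,0),f(0,1),f(1,1))
replace slot 3: 2·(5+(-4)) − 5 = -3 → (5,-4,-3)
replace slot 2: 2·(5+(-3)) − (-4) = 8 → (5,8,-3)
replace slot 3: 2·(5+8) − (-3) = 29 → (5,8,29)

5,8,29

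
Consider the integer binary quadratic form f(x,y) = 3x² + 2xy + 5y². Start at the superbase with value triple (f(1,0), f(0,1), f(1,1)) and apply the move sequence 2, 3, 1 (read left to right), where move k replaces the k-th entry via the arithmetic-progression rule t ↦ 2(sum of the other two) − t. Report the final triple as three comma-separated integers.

start (3,5,10) = (f(1,0),f(0,1),f(1,1))
replace slot 2: 2·(3+10) − 5 = 21 → (3,21,10)
replace slot 3: 2·(3+21) − 10 = 38 → (3,21,38)
replace slot 1: 2·(21+38) − 3 = 115 → (115,21,38)

115,21,38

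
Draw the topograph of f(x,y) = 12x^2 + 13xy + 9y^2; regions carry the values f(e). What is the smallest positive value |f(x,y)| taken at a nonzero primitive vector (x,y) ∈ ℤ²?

translate: b→-11 (≡13 mod 24), so (12,13,9)→(12,-11,8)
flip: (12,-11,8)→(8,11,12)
translate: b→-5 (≡11 mod 16), so (8,11,12)→(8,-5,9)
reduced (well bottom): (8,-5,9) with a≤c, −a<b≤a
well minimum = a = 8

8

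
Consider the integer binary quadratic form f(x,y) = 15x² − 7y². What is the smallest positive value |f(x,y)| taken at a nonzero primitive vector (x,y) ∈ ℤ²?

descent: ρ → (-7,14,8)  [lands on river]
river: ρ → (8,18,-3)
river: ρ → (-3,18,8)
river: ρ → (8,14,-7)
closes: descent 1, river 4
min |a| on river = 3

3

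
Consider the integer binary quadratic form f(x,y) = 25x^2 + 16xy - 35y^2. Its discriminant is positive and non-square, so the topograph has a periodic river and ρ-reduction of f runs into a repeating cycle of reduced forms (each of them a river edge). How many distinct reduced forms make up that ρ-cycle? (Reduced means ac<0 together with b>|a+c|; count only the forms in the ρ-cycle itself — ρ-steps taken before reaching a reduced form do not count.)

D = 3756, ⌊√D⌋ = 61
river: ρ → (-35,54,6)
river: ρ → (6,54,-35)
river: ρ → (-35,16,25)
river: ρ → (25,34,-26)
river: ρ → (-26,18,33)
river: ρ → (33,48,-11)
river: ρ → (-11,40,49)
river: ρ → (49,58,-2)
river: ρ → (-2,58,49)
river: ρ → (49,40,-11)
river: ρ → (-11,48,33)
river: ρ → (33,18,-26)
river: ρ → (-26,34,25)
river: ρ → (25,16,-35)
ρ-cycle length = 14 (tail of 0 descent steps not counted)

14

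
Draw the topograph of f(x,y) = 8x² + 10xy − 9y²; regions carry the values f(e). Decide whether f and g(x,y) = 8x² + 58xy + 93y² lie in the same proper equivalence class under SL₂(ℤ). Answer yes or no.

D₁ = 388, D₂ = 388
river cycle of f (length 22): (-9, 8, 9), (9, 10, -8), (-8, 6, 11), (11, 16, -3), (-3, 14, 16), (16, 18, -1), (-1, 18, 16), (16, 14, -3), (-3, 16, 11), (11, 6, -8), … (12 more)
river cycle of g (length 22): (8, 10, -9), (-9, 8, 9), (9, 10, -8), (-8, 6, 11), (11, 16, -3), (-3, 14, 16), (16, 18, -1), (-1, 18, 16), (16, 14, -3), (-3, 16, 11), … (12 more)
cycles coincide ⇒ equivalent

yes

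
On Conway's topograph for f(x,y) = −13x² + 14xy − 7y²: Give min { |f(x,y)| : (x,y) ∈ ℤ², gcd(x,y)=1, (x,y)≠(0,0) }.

translate: b→12 (≡-14 mod 26), so (13,-14,7)→(13,12,6)
flip: (13,12,6)→(6,-12,13)
translate: b→0 (≡-12 mod 12), so (6,-12,13)→(6,0,7)
reduced (well bottom): (6,0,7) with a≤c, −a<b≤a
well minimum |f| = |-6| = 6 (negative-definite)

6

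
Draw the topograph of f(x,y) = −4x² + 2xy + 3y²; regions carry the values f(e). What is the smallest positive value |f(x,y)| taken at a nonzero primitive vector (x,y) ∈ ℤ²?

river: ρ → (3,4,-3)
river: ρ → (-3,2,4)
river: ρ → (4,6,-1)
river: ρ → (-1,6,4)
river: ρ → (4,2,-3)
river: ρ → (-3,4,3)
river: ρ → (3,2,-4)
river: ρ → (-4,6,1)
river: ρ → (1,6,-4)
river: ρ → (-4,2,3)
closes: descent 0, river 10
min |a| on river = 1

1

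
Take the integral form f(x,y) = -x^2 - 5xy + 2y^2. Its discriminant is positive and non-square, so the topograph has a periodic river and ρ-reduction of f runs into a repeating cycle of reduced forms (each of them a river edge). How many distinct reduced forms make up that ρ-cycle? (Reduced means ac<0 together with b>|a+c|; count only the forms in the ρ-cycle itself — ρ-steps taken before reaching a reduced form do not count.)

D = 33, ⌊√D⌋ = 5
descent: ρ → (2,5,-1)  [lands on river]
river: ρ → (-1,5,2)
river: ρ → (2,3,-3)
river: ρ → (-3,3,2)
ρ-cycle length = 4 (tail of 1 descent step not counted)

4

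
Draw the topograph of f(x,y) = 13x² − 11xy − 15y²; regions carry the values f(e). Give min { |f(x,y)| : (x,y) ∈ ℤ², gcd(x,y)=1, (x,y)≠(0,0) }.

descent: ρ → (-15,11,13)  [lands on river]
river: ρ → (13,15,-13)
river: ρ → (-13,11,15)
river: ρ → (15,19,-9)
river: ρ → (-9,17,17)
river: ρ → (17,17,-9)
river: ρ → (-9,19,15)
river: ρ → (15,11,-13)
river: ρ → (-13,15,13)
river: ρ → (13,11,-15)
river: ρ → (-15,19,9)
river: ρ → (9,17,-17)
river: ρ → (-17,17,9)
river: ρ → (9,19,-15)
closes: descent 1, river 14
min |a| on river = 9

9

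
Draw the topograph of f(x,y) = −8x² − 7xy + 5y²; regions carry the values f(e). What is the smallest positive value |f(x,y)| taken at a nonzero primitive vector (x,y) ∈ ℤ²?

descent: ρ → (5,7,-8)  [lands on river]
river: ρ → (-8,9,4)
river: ρ → (4,7,-10)
river: ρ → (-10,13,1)
river: ρ → (1,13,-10)
river: ρ → (-10,7,4)
river: ρ → (4,9,-8)
river: ρ → (-8,7,5)
river: ρ → (5,13,-2)
river: ρ → (-2,11,11)
river: ρ → (11,11,-2)
river: ρ → (-2,13,5)
closes: descent 1, river 12
min |a| on river = 1

1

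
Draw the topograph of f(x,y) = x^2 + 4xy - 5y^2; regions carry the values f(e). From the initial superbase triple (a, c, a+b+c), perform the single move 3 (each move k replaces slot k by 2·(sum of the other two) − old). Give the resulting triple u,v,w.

start (1,-5,0) = (f(1,0),f(0,1),f(1,1))
replace slot 3: 2·(1+(-5)) − 0 = -8 → (1,-5,-8)

1,-5,-8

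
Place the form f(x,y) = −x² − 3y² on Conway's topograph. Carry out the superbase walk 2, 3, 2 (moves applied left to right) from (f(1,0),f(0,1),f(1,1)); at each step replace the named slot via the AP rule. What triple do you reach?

start (-1,-3,-4) = (f(1,0),f(0,1),f(1,1))
replace slot 2: 2·((-1)+(-4)) − (-3) = -7 → (-1,-7,-4)
replace slot 3: 2·((-1)+(-7)) − (-4) = -12 → (-1,-7,-12)
replace slot 2: 2·((-1)+(-12)) − (-7) = -19 → (-1,-19,-12)

-1,-19,-12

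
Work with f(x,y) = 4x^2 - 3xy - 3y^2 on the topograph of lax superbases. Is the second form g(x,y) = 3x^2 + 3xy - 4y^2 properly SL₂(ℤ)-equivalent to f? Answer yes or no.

D₁ = 57, D₂ = 57
river cycle of f (length 6): (-3, 3, 4), (4, 5, -2), (-2, 7, 1), (1, 7, -2), (-2, 5, 4), (4, 3, -3)
river cycle of g (length 6): (-4, 5, 2), (2, 7, -1), (-1, 7, 2), (2, 5, -4), (-4, 3, 3), (3, 3, -4)
cycles differ ⇒ inequivalent

no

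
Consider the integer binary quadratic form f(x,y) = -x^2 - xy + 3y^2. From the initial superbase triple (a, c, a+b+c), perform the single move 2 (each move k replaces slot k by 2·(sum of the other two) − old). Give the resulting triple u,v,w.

start (-1,3,1) = (f(1,0),f(0,1),f(1,1))
replace slot 2: 2·((-1)+1) − 3 = -3 → (-1,-3,1)

-1,-3,1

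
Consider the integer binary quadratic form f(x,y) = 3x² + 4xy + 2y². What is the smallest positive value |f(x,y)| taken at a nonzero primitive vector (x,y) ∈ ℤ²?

translate: b→-2 (≡4 mod 6), so (3,4,2)→(3,-2,1)
flip: (3,-2,1)→(1,2,3)
translate: b→0 (≡2 mod 2), so (1,2,3)→(1,0,2)
reduced (well bottom): (1,0,2) with a≤c, −a<b≤a
well minimum = a = 1

1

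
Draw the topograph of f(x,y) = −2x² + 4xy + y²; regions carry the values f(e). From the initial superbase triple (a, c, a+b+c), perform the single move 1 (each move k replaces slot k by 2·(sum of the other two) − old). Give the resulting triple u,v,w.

start (-2,1,3) = (f(1,0),f(0,1),f(1,1))
replace slot 1: 2·(1+3) − (-2) = 10 → (10,1,3)

10,1,3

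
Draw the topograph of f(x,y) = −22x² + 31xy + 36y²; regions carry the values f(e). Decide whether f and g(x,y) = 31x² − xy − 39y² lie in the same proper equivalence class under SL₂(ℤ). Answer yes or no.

D₁ = 4129, D₂ = 4837
discriminants differ ⇒ not SL₂(ℤ)-equivalent

no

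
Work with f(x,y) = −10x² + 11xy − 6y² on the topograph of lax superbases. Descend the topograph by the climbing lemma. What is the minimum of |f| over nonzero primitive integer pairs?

translate: b→9 (≡-11 mod 20), so (10,-11,6)→(10,9,5)
flip: (10,9,5)→(5,-9,10)
translate: b→1 (≡-9 mod 10), so (5,-9,10)→(5,1,6)
reduced (well bottom): (5,1,6) with a≤c, −a<b≤a
well minimum |f| = |-5| = 5 (negative-definite)

5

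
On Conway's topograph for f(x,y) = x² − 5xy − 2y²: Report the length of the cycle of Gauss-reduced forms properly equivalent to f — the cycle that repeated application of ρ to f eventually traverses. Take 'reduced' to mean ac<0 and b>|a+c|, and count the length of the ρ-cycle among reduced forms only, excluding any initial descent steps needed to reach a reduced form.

D = 33, ⌊√D⌋ = 5
descent: ρ → (-2,5,1)  [lands on river]
river: ρ → (1,5,-2)
river: ρ → (-2,3,3)
river: ρ → (3,3,-2)
ρ-cycle length = 4 (tail of 1 descent step not counted)

4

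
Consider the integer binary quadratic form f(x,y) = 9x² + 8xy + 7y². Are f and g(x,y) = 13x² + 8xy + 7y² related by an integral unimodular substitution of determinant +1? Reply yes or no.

D₁ = -188, D₂ = -300
discriminants differ ⇒ not SL₂(ℤ)-equivalent

no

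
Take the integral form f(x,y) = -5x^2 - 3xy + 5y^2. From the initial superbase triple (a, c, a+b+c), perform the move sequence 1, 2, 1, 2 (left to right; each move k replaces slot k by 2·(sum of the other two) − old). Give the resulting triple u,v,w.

start (-5,5,-3) = (f(1,0),f(0,1),f(1,1))
replace slot 1: 2·(5+(-3)) − (-5) = 9 → (9,5,-3)
replace slot 2: 2·(9+(-3)) − 5 = 7 → (9,7,-3)
replace slot 1: 2·(7+(-3)) − 9 = -1 → (-1,7,-3)
replace slot 2: 2·((-1)+(-3)) − 7 = -15 → (-1,-15,-3)

-1,-15,-3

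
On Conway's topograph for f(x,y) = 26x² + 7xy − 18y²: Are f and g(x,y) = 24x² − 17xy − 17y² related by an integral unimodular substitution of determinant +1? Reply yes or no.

D₁ = 1921, D₂ = 1921
river cycle of f (length 58): (-18, 29, 15), (15, 31, -16), (-16, 33, 13), (13, 19, -30), (-30, 41, 2), (2, 43, -9), (-9, 29, 30), (30, 31, -8), (-8, 33, 26), (26, 19, -15), … (48 more)
river cycle of g (length 58): (-17, 17, 24), (24, 31, -10), (-10, 29, 27), (27, 25, -12), (-12, 23, 29), (29, 35, -6), (-6, 37, 23), (23, 9, -20), (-20, 31, 12), (12, 41, -5), … (48 more)
cycles differ ⇒ inequivalent

no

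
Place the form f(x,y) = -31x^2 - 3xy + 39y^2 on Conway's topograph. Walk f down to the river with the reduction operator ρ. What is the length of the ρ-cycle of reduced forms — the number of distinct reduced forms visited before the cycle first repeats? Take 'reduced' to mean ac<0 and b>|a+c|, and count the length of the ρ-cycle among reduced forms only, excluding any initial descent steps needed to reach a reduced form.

D = 4845, ⌊√D⌋ = 69
descent: ρ → (39,3,-31)
descent: ρ → (-31,59,11)  [lands on river]
river: ρ → (11,51,-51)
river: ρ → (-51,51,11)
river: ρ → (11,59,-31)
river: ρ → (-31,65,5)
river: ρ → (5,65,-31)
ρ-cycle length = 6 (tail of 2 descent steps not counted)

6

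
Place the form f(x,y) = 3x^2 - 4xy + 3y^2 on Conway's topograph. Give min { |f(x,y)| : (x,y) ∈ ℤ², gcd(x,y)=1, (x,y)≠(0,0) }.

translate: b→2 (≡-4 mod 6), so (3,-4,3)→(3,2,2)
flip: (3,2,2)→(2,-2,3)
translate: b→2 (≡-2 mod 4), so (2,-2,3)→(2,2,3)
reduced (well bottom): (2,2,3) with a≤c, −a<b≤a
well minimum = a = 2

2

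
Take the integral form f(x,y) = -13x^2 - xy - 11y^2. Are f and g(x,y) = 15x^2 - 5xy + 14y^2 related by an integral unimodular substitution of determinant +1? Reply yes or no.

D₁ = -571, D₂ = -815
discriminants differ ⇒ not SL₂(ℤ)-equivalent

no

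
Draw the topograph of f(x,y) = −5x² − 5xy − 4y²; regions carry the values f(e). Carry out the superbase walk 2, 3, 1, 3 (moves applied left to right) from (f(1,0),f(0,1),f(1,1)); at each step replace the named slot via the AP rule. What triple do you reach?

start (-5,-4,-14) = (f(1,0),f(0,1),f(1,1))
replace slot 2: 2·((-5)+(-14)) − (-4) = -34 → (-5,-34,-14)
replace slot 3: 2·((-5)+(-34)) − (-14) = -64 → (-5,-34,-64)
replace slot 1: 2·((-34)+(-64)) − (-5) = -191 → (-191,-34,-64)
replace slot 3: 2·((-191)+(-34)) − (-64) = -386 → (-191,-34,-386)

-191,-34,-386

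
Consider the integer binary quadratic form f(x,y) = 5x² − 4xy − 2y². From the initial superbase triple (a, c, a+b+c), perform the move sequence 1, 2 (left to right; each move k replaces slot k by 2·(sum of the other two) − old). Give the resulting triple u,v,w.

start (5,-2,-1) = (f(1,0),f(0,1),f(1,1))
replace slot 1: 2·((-2)+(-1)) − 5 = -11 → (-11,-2,-1)
replace slot 2: 2·((-11)+(-1)) − (-2) = -22 → (-11,-22,-1)

-11,-22,-1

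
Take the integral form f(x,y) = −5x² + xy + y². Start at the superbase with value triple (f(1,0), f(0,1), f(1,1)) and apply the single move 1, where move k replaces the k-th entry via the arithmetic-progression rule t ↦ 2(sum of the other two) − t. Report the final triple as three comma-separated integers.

start (-5,1,-3) = (f(1,0),f(0,1),f(1,1))
replace slot 1: 2·(1+(-3)) − (-5) = 1 → (1,1,-3)

1,1,-3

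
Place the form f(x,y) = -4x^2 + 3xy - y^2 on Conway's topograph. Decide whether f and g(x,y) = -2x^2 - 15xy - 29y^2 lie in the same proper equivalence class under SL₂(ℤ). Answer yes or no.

D₁ = -7, D₂ = -7
f is negative-definite; reduce −f:
−f: flip: (4,-3,1)→(1,3,4)
−f: translate: b→1 (≡3 mod 2), so (1,3,4)→(1,1,2)
−f: reduced (well bottom): (1,1,2) with a≤c, −a<b≤a
flip sign back: reduced form of f is (-1,-1,-2)
g is negative-definite; reduce −g:
−g: translate: b→-1 (≡15 mod 4), so (2,15,29)→(2,-1,1)
−g: flip: (2,-1,1)→(1,1,2)
−g: reduced (well bottom): (1,1,2) with a≤c, −a<b≤a
flip sign back: reduced form of g is (-1,-1,-2)
reduced forms (-1, -1, -2) vs (-1, -1, -2) ⇒ equivalent

yes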